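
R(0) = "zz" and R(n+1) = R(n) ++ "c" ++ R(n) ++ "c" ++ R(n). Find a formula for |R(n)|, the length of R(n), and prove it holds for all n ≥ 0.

Claim: |R(n)| = 3^{n+1} − 1.

Base case: |R(0)| = 2, and 3^{0+1} − 1 = 2.
Assume |R(r)| = 3^{r+1} − 1.
Then |R(r+1)| = 3|R(r)| + 2 = 3(3^{r+1} − 1) + 2 = 3^{r+2} − 3 + 2 = 3^{r+2} − 1.
This completes the inductive step, so |R(n)| = 3^{n+1} − 1 for all n ≥ 0.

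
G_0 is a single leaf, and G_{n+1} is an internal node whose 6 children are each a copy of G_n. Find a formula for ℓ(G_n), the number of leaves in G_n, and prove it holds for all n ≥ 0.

Claim: ℓ(G_n) = 6^n.

Base case: ℓ(G_0) = 1, and 6^0 = 1.
Assume ℓ(G_m) = 6^m.
Then ℓ(G_{m+1}) = 6·ℓ(G_m) = 6·6^m = 6^{m+1}.
This completes the inductive step, so ℓ(G_n) = 6^n for all n ≥ 0.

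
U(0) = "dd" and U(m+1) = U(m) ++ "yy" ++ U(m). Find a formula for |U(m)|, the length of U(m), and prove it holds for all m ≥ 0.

Claim: |U(m)| = 2^{m+2} − 2.

Base case: |U(0)| = 2, and 2^{0+2} − 2 = 2.
Assume |U(j)| = 2^{j+2} − 2.
Then |U(j+1)| = |U(j)| + 2 + |U(j)| = 2|U(j)| + 2 = 2(2^{j+2} − 2) + 2 = 2^{j+3} − 4 + 2 = 2^{j+3} − 2.
So the formula holds for j+1, and by induction |U(m)| = 2^{m+2} − 2 for all m ≥ 0.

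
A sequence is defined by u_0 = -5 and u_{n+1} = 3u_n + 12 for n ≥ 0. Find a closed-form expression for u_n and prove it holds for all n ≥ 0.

Claim: u_n = 3^n − 6.

Base case: u_0 = -5, and 3^0 − 6 = 1 − 6 = -5.
Assume u_r = 3^r − 6 for some r ≥ 0.
Then u_{r+1} = 3u_r + 12 = 3·(3^r − 6) + 12 = 3^{r+1} − 18 + 12 = 3^{r+1} − 6.
Hence u_n = 3^n − 6 for every n ≥ 0, by induction.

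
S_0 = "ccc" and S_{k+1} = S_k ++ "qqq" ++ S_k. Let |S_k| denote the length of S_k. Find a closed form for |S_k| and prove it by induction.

Claim: |S_k| = 6·2^k − 3.

Base case: |S_0| = 3, and 6·2^0 − 3 = 3.
Assume |S_r| = 6·2^r − 3.
Then |S_{r+1}| = |S_r| + 3 + |S_r| = 2|S_r| + 3 = 2(6·2^r − 3) + 3 = 6·2^{r+1} − 6 + 3 = 6·2^{r+1} − 3.
By induction, |S_k| = 6·2^k − 3 for all k ≥ 0.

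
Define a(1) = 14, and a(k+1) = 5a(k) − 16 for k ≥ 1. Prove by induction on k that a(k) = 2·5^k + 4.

Base case: a(1) = 14, and 2·5^1 + 4 = 10 + 4 = 14.
Assume a(j) = 2·5^j + 4 for some j ≥ 1.
Then a(j+1) = 5a(j) − 16 = 5·(2·5^j + 4) − 16 = 10·5^j + 20 − 16 = 2·5^{j+1} + 4.
Hence a(k) = 2·5^k + 4 for every k ≥ 1, by induction.

a(k) = 2·5^k + 4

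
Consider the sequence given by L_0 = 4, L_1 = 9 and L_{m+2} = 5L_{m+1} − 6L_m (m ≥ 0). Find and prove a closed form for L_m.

Claim: L_m = 3·2^m + 3^m.

Base cases: L_0 = 4 and 3·2^0 + 3^0 = 4; L_1 = 9 and 3·2^1 + 3^1 = 9.
Assume L_j = 3·2^j + 3^j for all 0 ≤ j ≤ r, where r ≥ 1.
Then L_{r+1} = 5L_r − 6L_{r−1} = 5·(3·2^r + 3^r) − 6·(3·2^{r−1} + 3^{r−1}) = 3·(5·2 − 6)2^{r−1} + (5·3 − 6)3^{r−1} = 12·2^{r−1} + 9·3^{r−1} = 3·2^{r+1} + 3^{r+1}.
Hence L_m = 3·2^m + 3^m for every m ≥ 0, by strong induction.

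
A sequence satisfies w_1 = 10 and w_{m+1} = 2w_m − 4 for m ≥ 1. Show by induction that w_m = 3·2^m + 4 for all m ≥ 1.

Base case: w_1 = 10, and 3·2^1 + 4 = 6 + 4 = 10.
Assume w_j = 3·2^j + 4 for some j ≥ 1.
Then w_{j+1} = 2w_j − 4 = 2·(3·2^j + 4) − 4 = 6·2^j + 8 − 4 = 3·2^{j+1} + 4.
This completes the inductive step, so w_m = 3·2^m + 4 for all m ≥ 1.

w_m = 3·2^m + 4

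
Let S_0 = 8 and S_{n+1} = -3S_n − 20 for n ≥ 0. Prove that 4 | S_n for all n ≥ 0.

Base case: S_0 = 8 = 4·2, so 4 | S_0.
Assume 4 | S_m, so S_m = 4t for some integer t.
Then S_{m+1} = -3S_m − 20 = -3·(4t) − 20 = 4(-3t − 5), so 4 | S_{m+1}.
So the property holds for m+1, and by induction 4 | S_n for all n ≥ 0.

4 | S_n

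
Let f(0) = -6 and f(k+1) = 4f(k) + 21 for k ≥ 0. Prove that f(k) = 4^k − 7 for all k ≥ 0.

Base case: f(0) = -6, and 4^0 − 7 = 1 − 7 = -6.
Assume f(j) = 4^j − 7 for some j ≥ 0.
Then f(j+1) = 4f(j) + 21 = 4·(4^j − 7) + 21 = 4^{j+1} − 28 + 21 = 4^{j+1} − 7.
So the formula holds for j+1, and by induction f(k) = 4^k − 7 for all k ≥ 0.

f(k) = 4^k − 7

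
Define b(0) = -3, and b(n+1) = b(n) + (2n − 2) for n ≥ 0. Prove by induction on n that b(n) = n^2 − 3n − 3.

Base case: b(0) = -3, and 0^2 − 3·0 − 3 = -3.
Assume b(r) = r^2 − 3r − 3.
Then b(r+1) = b(r) + (2r − 2) = (r^2 − 3r − 3) + (2r − 2) = r^2 − r − 5,
and (r+1)^2 − 3·(r+1) − 3 = r^2 − r − 5.
Hence b(n) = n^2 − 3n − 3 for every n ≥ 0, by induction.

b(n) = n^2 − 3n − 3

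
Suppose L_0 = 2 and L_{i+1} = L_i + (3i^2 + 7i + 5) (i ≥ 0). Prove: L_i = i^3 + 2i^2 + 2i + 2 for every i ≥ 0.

Base case: L_0 = 2, and 0^3 + 2·0^2 + 2·0 + 2 = 2.
Assume L_j = j^3 + 2j^2 + 2j + 2.
Then L_{j+1} = L_j + (3j^2 + 7j + 5) = (j^3 + 2j^2 + 2j + 2) + (3j^2 + 7j + 5) = j^3 + 5j^2 + 9j + 7,
and (j+1)^3 + 2·(j+1)^2 + 2·(j+1) + 2 = j^3 + 5j^2 + 9j + 7.
This completes the inductive step, so L_i = i^3 + 2i^2 + 2i + 2 for all i ≥ 0.

L_i = i^3 + 2i^2 + 2i + 2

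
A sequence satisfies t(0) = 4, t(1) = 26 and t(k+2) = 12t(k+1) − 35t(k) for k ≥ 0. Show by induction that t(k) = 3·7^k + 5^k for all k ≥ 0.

Base cases: t(0) = 4 and 3·7^0 + 5^0 = 4; t(1) = 26 and 3·7^1 + 5^1 = 26.
Assume t(j) = 3·7^j + 5^j for all 0 ≤ j ≤ r, where r ≥ 1.
Then t(r+1) = 12t(r) − 35t(r−1) = 12·(3·7^r + 5^r) − 35·(3·7^{r−1} + 5^{r−1}) = 3·(12·7 − 35)7^{r−1} + (12·5 − 35)5^{r−1} = 147·7^{r−1} + 25·5^{r−1} = 3·7^{r+1} + 5^{r+1}.
So the formula holds for r+1, and by strong induction t(k) = 3·7^k + 5^k for all k ≥ 0.

t(k) = 3·7^k + 5^k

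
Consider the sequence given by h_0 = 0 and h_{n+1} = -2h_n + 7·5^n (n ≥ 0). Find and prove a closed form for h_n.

Claim: h_n = -(-2)^n + 5^n.

Base case: h_0 = 0, and -(-2)^0 + 5^0 = -1 + 1 = 0.
Assume h_m = -(-2)^m + 5^m for some m ≥ 0.
Then h_{m+1} = -2h_m + 7·5^m = -2·(-(-2)^m + 5^m) + 7·5^m = -(-2)^{m+1} − 2·5^m + 7·5^m = -(-2)^{m+1} + 5·5^m = -(-2)^{m+1} + 5^{m+1}.
By induction, h_n = -(-2)^n + 5^n for all n ≥ 0.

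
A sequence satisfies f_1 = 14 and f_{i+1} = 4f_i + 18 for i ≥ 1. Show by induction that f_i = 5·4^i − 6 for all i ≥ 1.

Base case: f_1 = 14, and 5·4^1 − 6 = 20 − 6 = 14.
Assume f_m = 5·4^m − 6 for some m ≥ 1.
Then f_{m+1} = 4f_m + 18 = 4·(5·4^m − 6) + 18 = 20·4^m − 24 + 18 = 5·4^{m+1} − 6.
This completes the inductive step, so f_i = 5·4^i − 6 for all i ≥ 1.

f_i = 5·4^i − 6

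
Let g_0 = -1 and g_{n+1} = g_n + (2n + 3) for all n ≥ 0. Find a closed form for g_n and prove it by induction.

Claim: g_n = n^2 + 2n − 1.

Base case: g_0 = -1, and 0^2 + 2·0 − 1 = -1.
Assume g_k = k^2 + 2k − 1.
Then g_{k+1} = g_k + (2k + 3) = (k^2 + 2k − 1) + (2k + 3) = k^2 + 4k + 2,
and (k+1)^2 + 2·(k+1) − 1 = k^2 + 4k + 2.
Hence g_n = n^2 + 2n − 1 for every n ≥ 0, by induction.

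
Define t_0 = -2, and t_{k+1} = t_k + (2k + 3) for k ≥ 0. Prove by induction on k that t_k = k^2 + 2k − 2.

Base case: t_0 = -2, and 0^2 + 2·0 − 2 = -2.
Assume t_m = m^2 + 2m − 2.
Then t_{m+1} = t_m + (2m + 3) = (m^2 + 2m − 2) + (2m + 3) = m^2 + 4m + 1,
and (m+1)^2 + 2·(m+1) − 2 = m^2 + 4m + 1.
By induction, t_k = k^2 + 2k − 2 for all k ≥ 0.

t_k = k^2 + 2k − 2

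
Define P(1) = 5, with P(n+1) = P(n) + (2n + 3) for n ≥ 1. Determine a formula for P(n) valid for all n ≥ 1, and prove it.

Claim: P(n) = n^2 + 2n + 2.

Base case: P(1) = 5, and 1^2 + 2·1 + 2 = 5.
Assume P(r) = r^2 + 2r + 2.
Then P(r+1) = P(r) + (2r + 3) = (r^2 + 2r + 2) + (2r + 3) = r^2 + 4r + 5,
and (r+1)^2 + 2·(r+1) + 2 = r^2 + 4r + 5.
This completes the inductive step, so P(n) = n^2 + 2n + 2 for all n ≥ 1.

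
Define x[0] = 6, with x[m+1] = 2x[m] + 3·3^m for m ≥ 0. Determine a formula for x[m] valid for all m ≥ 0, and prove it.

Claim: x[m] = 3·2^m + 3·3^m.

Base case: x[0] = 6, and 3·2^0 + 3·3^0 = 3 + 3 = 6.
Assume x[j] = 3·2^j + 3·3^j for some j ≥ 0.
Then x[j+1] = 2x[j] + 3·3^j = 2·(3·2^j + 3·3^j) + 3·3^j = 3·2^{j+1} + 6·3^j + 3·3^j = 3·2^{j+1} + 9·3^j = 3·2^{j+1} + 3·3^{j+1}.
So the formula holds for j+1, and by induction x[m] = 3·2^m + 3·3^m for all m ≥ 0.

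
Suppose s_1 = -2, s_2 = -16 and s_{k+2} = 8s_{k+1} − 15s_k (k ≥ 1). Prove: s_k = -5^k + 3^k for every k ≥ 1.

Base cases: s_1 = -2 and -5^1 + 3^1 = -2; s_2 = -16 and -5^2 + 3^2 = -16.
Assume s_i = -5^i + 3^i for all 1 ≤ i ≤ j, where j ≥ 2.
Then s_{j+1} = 8s_j − 15s_{j−1} = 8·(-5^j + 3^j) − 15·(-5^{j−1} + 3^{j−1}) = -(8·5 − 15)5^{j−1} + (8·3 − 15)3^{j−1} = -25·5^{j−1} + 9·3^{j−1} = -5^{j+1} + 3^{j+1}.
This completes the inductive step, so s_k = -5^k + 3^k for all k ≥ 1.

s_k = -5^k + 3^k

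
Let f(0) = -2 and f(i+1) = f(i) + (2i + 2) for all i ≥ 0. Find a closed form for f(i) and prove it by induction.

Claim: f(i) = i^2 + i − 2.

Base case: f(0) = -2, and 0^2 + 0 − 2 = -2.
Assume f(k) = k^2 + k − 2.
Then f(k+1) = f(k) + (2k + 2) = (k^2 + k − 2) + (2k + 2) = k^2 + 3k,
and (k+1)^2 + (k+1) − 2 = k^2 + 3k.
This completes the inductive step, so f(i) = i^2 + i − 2 for all i ≥ 0.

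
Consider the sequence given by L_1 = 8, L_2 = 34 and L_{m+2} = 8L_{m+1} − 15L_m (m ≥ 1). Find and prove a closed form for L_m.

Claim: L_m = 5^m + 3^m.

Base cases: L_1 = 8 and 5^1 + 3^1 = 8; L_2 = 34 and 5^2 + 3^2 = 34.
Assume L_j = 5^j + 3^j for all 1 ≤ j ≤ r, where r ≥ 2.
Then L_{r+1} = 8L_r − 15L_{r−1} = 8·(5^r + 3^r) − 15·(5^{r−1} + 3^{r−1}) = (8·5 − 15)5^{r−1} + (8·3 − 15)3^{r−1} = 25·5^{r−1} + 9·3^{r−1} = 5^{r+1} + 3^{r+1}.
By strong induction, L_m = 5^m + 3^m for all m ≥ 1.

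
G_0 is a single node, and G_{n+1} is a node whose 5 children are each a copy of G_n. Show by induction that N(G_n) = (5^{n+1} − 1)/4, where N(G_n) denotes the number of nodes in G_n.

Base case: N(G_0) = 1, and (5^{0+1} − 1)/4 = 1.
Assume N(G_r) = (5^{r+1} − 1)/4.
Then N(G_{r+1}) = 1 + 5N(G_r) = 1 + 5·(5^{r+1} − 1)/4 = 1 + (5^{r+2} − 5)/4 = (4 + 5^{r+2} − 5)/4 = (5^{r+2} − 1)/4.
This completes the inductive step, so N(G_n) = (5^{n+1} − 1)/4 for all n ≥ 0.

N(G_n) = (5^{n+1} − 1)/4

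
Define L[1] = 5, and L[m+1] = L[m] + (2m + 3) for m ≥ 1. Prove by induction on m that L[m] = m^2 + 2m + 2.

Base case: L[1] = 5, and 1^2 + 2·1 + 2 = 5.
Assume L[r] = r^2 + 2r + 2.
Then L[r+1] = L[r] + (2r + 3) = (r^2 + 2r + 2) + (2r + 3) = r^2 + 4r + 5,
and (r+1)^2 + 2·(r+1) + 2 = r^2 + 4r + 5.
This completes the inductive step, so L[m] = m^2 + 2m + 2 for all m ≥ 1.

L[m] = m^2 + 2m + 2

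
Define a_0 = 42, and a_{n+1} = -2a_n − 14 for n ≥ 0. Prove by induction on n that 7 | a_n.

Base case: a_0 = 42 = 7·6, so 7 | a_0.
Assume 7 | a_r, so a_r = 7t for some integer t.
Then a_{r+1} = -2a_r − 14 = -2·(7t) − 14 = 7(-2t − 2), so 7 | a_{r+1}.
By induction, 7 | a_n for all n ≥ 0.

7 | a_n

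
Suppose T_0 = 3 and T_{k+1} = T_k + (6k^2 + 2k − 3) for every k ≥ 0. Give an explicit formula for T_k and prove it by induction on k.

Claim: T_k = 2k^3 − 2k^2 − 3k + 3.

Base case: T_0 = 3, and 2·0^3 − 2·0^2 − 3·0 + 3 = 3.
Assume T_j = 2j^3 − 2j^2 − 3j + 3.
Then T_{j+1} = T_j + (6j^2 + 2j − 3) = (2j^3 − 2j^2 − 3j + 3) + (6j^2 + 2j − 3) = 2j^3 + 4j^2 − j,
and 2·(j+1)^3 − 2·(j+1)^2 − 3·(j+1) + 3 = 2j^3 + 4j^2 − j.
Hence T_k = 2k^3 − 2k^2 − 3k + 3 for every k ≥ 0, by induction.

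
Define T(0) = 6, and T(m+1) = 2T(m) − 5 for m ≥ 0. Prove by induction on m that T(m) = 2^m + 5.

Base case: T(0) = 6, and 2^0 + 5 = 1 + 5 = 6.
Assume T(j) = 2^j + 5 for some j ≥ 0.
Then T(j+1) = 2T(j) − 5 = 2·(2^j + 5) − 5 = 2^{j+1} + 10 − 5 = 2^{j+1} + 5.
Hence T(m) = 2^m + 5 for every m ≥ 0, by induction.

T(m) = 2^m + 5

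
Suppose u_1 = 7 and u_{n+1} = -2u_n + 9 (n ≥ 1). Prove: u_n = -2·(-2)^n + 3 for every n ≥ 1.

Base case: u_1 = 7, and -2·(-2)^1 + 3 = 4 + 3 = 7.
Assume u_j = -2·(-2)^j + 3 for some j ≥ 1.
Then u_{j+1} = -2u_j + 9 = -2·(-2·(-2)^j + 3) + 9 = 4·(-2)^j − 6 + 9 = -2·(-2)^{j+1} + 3.
Hence u_n = -2·(-2)^n + 3 for every n ≥ 1, by induction.

u_n = -2·(-2)^n + 3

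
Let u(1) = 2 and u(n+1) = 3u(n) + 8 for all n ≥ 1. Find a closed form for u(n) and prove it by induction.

Claim: u(n) = 2·3^n − 4.

Base case: u(1) = 2, and 2·3^1 − 4 = 6 − 4 = 2.
Assume u(r) = 2·3^r − 4 for some r ≥ 1.
Then u(r+1) = 3u(r) + 8 = 3·(2·3^r − 4) + 8 = 6·3^r − 12 + 8 = 2·3^{r+1} − 4.
This completes the inductive step, so u(n) = 2·3^n − 4 for all n ≥ 1.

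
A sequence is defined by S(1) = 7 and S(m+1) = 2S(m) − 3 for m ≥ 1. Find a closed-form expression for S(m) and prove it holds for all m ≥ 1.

Claim: S(m) = 2^{m+1} + 3.

Base case: S(1) = 7, and 2^{1+1} + 3 = 4 + 3 = 7.
Assume S(j) = 2^{j+1} + 3 for some j ≥ 1.
Then S(j+1) = 2S(j) − 3 = 2·(2^{j+1} + 3) − 3 = 2^{j+2} + 6 − 3 = 2^{j+2} + 3.
By induction, S(m) = 2^{m+1} + 3 for all m ≥ 1.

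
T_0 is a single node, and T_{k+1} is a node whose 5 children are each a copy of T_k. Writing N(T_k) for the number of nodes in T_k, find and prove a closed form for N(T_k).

Claim: N(T_k) = (5^{k+1} − 1)/4.

Base case: N(T_0) = 1, and (5^{0+1} − 1)/4 = 1.
Assume N(T_m) = (5^{m+1} − 1)/4.
Then N(T_{m+1}) = 1 + 5N(T_m) = 1 + 5·(5^{m+1} − 1)/4 = 1 + (5^{m+2} − 5)/4 = (4 + 5^{m+2} − 5)/4 = (5^{m+2} − 1)/4.
So the formula holds for m+1, and by induction N(T_k) = (5^{k+1} − 1)/4 for all k ≥ 0.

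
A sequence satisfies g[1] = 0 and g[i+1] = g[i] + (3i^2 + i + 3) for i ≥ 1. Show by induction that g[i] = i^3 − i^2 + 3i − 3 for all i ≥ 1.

Base case: g[1] = 0, and 1^3 − 1^2 + 3·1 − 3 = 0.
Assume g[m] = m^3 − m^2 + 3m − 3.
Then g[m+1] = g[m] + (3m^2 + m + 3) = (m^3 − m^2 + 3m − 3) + (3m^2 + m + 3) = m^3 + 2m^2 + 4m,
and (m+1)^3 − (m+1)^2 + 3·(m+1) − 3 = m^3 + 2m^2 + 4m.
By induction, g[i] = i^3 − i^2 + 3i − 3 for all i ≥ 1.

g[i] = i^3 − i^2 + 3i − 3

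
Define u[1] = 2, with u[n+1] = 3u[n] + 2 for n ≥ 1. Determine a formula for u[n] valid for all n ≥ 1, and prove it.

Claim: u[n] = 3^n − 1.

Base case: u[1] = 2, and 3^1 − 1 = 3 − 1 = 2.
Assume u[r] = 3^r − 1 for some r ≥ 1.
Then u[r+1] = 3u[r] + 2 = 3·(3^r − 1) + 2 = 3^{r+1} − 3 + 2 = 3^{r+1} − 1.
So the formula holds for r+1, and by induction u[n] = 3^n − 1 for all n ≥ 1.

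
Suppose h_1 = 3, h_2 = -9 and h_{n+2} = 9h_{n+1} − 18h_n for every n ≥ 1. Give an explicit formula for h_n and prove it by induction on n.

Claim: h_n = 3·3^n − 6^n.

Base cases: h_1 = 3 and 3·3^1 − 6^1 = 3; h_2 = -9 and 3·3^2 − 6^2 = -9.
Assume h_j = 3·3^j − 6^j for all 1 ≤ j ≤ k, where k ≥ 2.
Then h_{k+1} = 9h_k − 18h_{k−1} = 9·(3·3^k − 6^k) − 18·(3·3^{k−1} − 6^{k−1}) = 3·(9·3 − 18)3^{k−1} − (9·6 − 18)6^{k−1} = 27·3^{k−1} − 36·6^{k−1} = 3·3^{k+1} − 6^{k+1}.
This completes the inductive step, so h_n = 3·3^n − 6^n for all n ≥ 1.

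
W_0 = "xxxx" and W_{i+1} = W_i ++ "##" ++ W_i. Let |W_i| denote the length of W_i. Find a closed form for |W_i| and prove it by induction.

Claim: |W_i| = 6·2^i − 2.

Base case: |W_0| = 4, and 6·2^0 − 2 = 4.
Assume |W_m| = 6·2^m − 2.
Then |W_{m+1}| = |W_m| + 2 + |W_m| = 2|W_m| + 2 = 2(6·2^m − 2) + 2 = 6·2^{m+1} − 4 + 2 = 6·2^{m+1} − 2.
This completes the inductive step, so |W_i| = 6·2^i − 2 for all i ≥ 0.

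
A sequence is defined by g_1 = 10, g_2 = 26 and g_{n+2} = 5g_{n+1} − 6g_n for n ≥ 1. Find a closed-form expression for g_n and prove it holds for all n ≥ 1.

Claim: g_n = 2·2^n + 2·3^n.

Base cases: g_1 = 10 and 2·2^1 + 2·3^1 = 10; g_2 = 26 and 2·2^2 + 2·3^2 = 26.
Assume g_j = 2·2^j + 2·3^j for all 1 ≤ j ≤ r, where r ≥ 2.
Then g_{r+1} = 5g_r − 6g_{r−1} = 5·(2·2^r + 2·3^r) − 6·(2·2^{r−1} + 2·3^{r−1}) = 2·(5·2 − 6)2^{r−1} + 2·(5·3 − 6)3^{r−1} = 8·2^{r−1} + 18·3^{r−1} = 2·2^{r+1} + 2·3^{r+1}.
This completes the inductive step, so g_n = 2·2^n + 2·3^n for all n ≥ 1.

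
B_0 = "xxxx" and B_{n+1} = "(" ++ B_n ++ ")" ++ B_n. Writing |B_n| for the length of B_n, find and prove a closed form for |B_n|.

Claim: |B_n| = 6·2^n − 2.

Base case: |B_0| = 4, and 6·2^0 − 2 = 4.
Assume |B_r| = 6·2^r − 2.
Then |B_{r+1}| = 1 + |B_r| + 1 + |B_r| = 2|B_r| + 2 = 2(6·2^r − 2) + 2 = 6·2^{r+1} − 4 + 2 = 6·2^{r+1} − 2.
So the formula holds for r+1, and by induction |B_n| = 6·2^n − 2 for all n ≥ 0.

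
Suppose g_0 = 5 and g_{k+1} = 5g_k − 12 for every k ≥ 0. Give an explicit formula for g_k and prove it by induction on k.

Claim: g_k = 2·5^k + 3.

Base case: g_0 = 5, and 2·5^0 + 3 = 2 + 3 = 5.
Assume g_r = 2·5^r + 3 for some r ≥ 0.
Then g_{r+1} = 5g_r − 12 = 5·(2·5^r + 3) − 12 = 10·5^r + 15 − 12 = 2·5^{r+1} + 3.
So the formula holds for r+1, and by induction g_k = 2·5^k + 3 for all k ≥ 0.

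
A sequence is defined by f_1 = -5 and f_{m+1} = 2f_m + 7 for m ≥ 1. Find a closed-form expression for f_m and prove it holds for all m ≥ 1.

Claim: f_m = 2^m − 7.

Base case: f_1 = -5, and 2^1 − 7 = 2 − 7 = -5.
Assume f_r = 2^r − 7 for some r ≥ 1.
Then f_{r+1} = 2f_r + 7 = 2·(2^r − 7) + 7 = 2^{r+1} − 14 + 7 = 2^{r+1} − 7.
So the formula holds for r+1, and by induction f_m = 2^m − 7 for all m ≥ 1.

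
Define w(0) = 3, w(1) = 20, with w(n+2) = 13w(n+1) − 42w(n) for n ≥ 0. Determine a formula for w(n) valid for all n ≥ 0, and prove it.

Claim: w(n) = 6^n + 2·7^n.

Base cases: w(0) = 3 and 6^0 + 2·7^0 = 3; w(1) = 20 and 6^1 + 2·7^1 = 20.
Assume w(i) = 6^i + 2·7^i for all 0 ≤ i ≤ j, where j ≥ 1.
Then w(j+1) = 13w(j) − 42w(j−1) = 13·(6^j + 2·7^j) − 42·(6^{j−1} + 2·7^{j−1}) = (13·6 − 42)6^{j−1} + 2·(13·7 − 42)7^{j−1} = 36·6^{j−1} + 98·7^{j−1} = 6^{j+1} + 2·7^{j+1}.
Hence w(n) = 6^n + 2·7^n for every n ≥ 0, by strong induction.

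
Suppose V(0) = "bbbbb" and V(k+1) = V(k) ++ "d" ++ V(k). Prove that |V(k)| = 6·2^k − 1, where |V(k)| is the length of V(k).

Base case: |V(0)| = 5, and 6·2^0 − 1 = 5.
Assume |V(m)| = 6·2^m − 1.
Then |V(m+1)| = |V(m)| + 1 + |V(m)| = 2|V(m)| + 1 = 2(6·2^m − 1) + 1 = 6·2^{m+1} − 2 + 1 = 6·2^{m+1} − 1.
So the formula holds for m+1, and by induction |V(k)| = 6·2^k − 1 for all k ≥ 0.

|V(k)| = 6·2^k − 1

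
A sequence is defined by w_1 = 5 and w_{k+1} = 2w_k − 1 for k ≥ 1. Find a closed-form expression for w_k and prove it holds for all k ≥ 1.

Claim: w_k = 2^{k+1} + 1.

Base case: w_1 = 5, and 2^{1+1} + 1 = 4 + 1 = 5.
Assume w_j = 2^{j+1} + 1 for some j ≥ 1.
Then w_{j+1} = 2w_j − 1 = 2·(2^{j+1} + 1) − 1 = 2^{j+2} + 2 − 1 = 2^{j+2} + 1.
By induction, w_k = 2^{k+1} + 1 for all k ≥ 1.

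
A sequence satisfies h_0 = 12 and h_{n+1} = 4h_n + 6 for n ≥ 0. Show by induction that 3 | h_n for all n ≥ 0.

Base case: h_0 = 12 = 3·4, so 3 | h_0.
Assume 3 | h_k, so h_k = 3t for some integer t.
Then h_{k+1} = 4h_k + 6 = 4·(3t) + 6 = 3(4t + 2), so 3 | h_{k+1}.
By induction, 3 | h_n for all n ≥ 0.

3 | h_n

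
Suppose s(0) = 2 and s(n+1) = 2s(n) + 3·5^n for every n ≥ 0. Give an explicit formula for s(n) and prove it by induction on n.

Claim: s(n) = 2^n + 5^n.

Base case: s(0) = 2, and 2^0 + 5^0 = 1 + 1 = 2.
Assume s(r) = 2^r + 5^r for some r ≥ 0.
Then s(r+1) = 2s(r) + 3·5^r = 2·(2^r + 5^r) + 3·5^r = 2^{r+1} + 2·5^r + 3·5^r = 2^{r+1} + 5·5^r = 2^{r+1} + 5^{r+1}.
By induction, s(n) = 2^n + 5^n for all n ≥ 0.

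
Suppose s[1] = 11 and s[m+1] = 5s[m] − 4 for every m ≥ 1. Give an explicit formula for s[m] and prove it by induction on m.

Claim: s[m] = 2·5^m + 1.

Base case: s[1] = 11, and 2·5^1 + 1 = 10 + 1 = 11.
Assume s[k] = 2·5^k + 1 for some k ≥ 1.
Then s[k+1] = 5s[k] − 4 = 5·(2·5^k + 1) − 4 = 10·5^k + 5 − 4 = 2·5^{k+1} + 1.
Hence s[m] = 2·5^m + 1 for every m ≥ 1, by induction.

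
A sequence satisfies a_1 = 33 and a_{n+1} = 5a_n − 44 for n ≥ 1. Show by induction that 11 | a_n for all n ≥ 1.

Base case: a_1 = 33 = 11·3, so 11 | a_1.
Assume 11 | a_j, so a_j = 11t for some integer t.
Then a_{j+1} = 5a_j − 44 = 5·(11t) − 44 = 11(5t − 4), so 11 | a_{j+1}.
Hence 11 | a_n for every n ≥ 1, by induction.

11 | a_n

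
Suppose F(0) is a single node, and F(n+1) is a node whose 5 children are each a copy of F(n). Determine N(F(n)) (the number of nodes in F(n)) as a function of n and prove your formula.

Claim: N(F(n)) = (5^{n+1} − 1)/4.

Base case: N(F(0)) = 1, and (5^{0+1} − 1)/4 = 1.
Assume N(F(r)) = (5^{r+1} − 1)/4.
Then N(F(r+1)) = 1 + 5N(F(r)) = 1 + 5·(5^{r+1} − 1)/4 = 1 + (5^{r+2} − 5)/4 = (4 + 5^{r+2} − 5)/4 = (5^{r+2} − 1)/4.
By induction, N(F(n)) = (5^{n+1} − 1)/4 for all n ≥ 0.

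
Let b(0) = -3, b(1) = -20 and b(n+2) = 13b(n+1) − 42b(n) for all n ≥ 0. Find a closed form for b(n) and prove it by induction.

Claim: b(n) = -6^n − 2·7^n.

Base cases: b(0) = -3 and -6^0 − 2·7^0 = -3; b(1) = -20 and -6^1 − 2·7^1 = -20.
Assume b(i) = -6^i − 2·7^i for all 0 ≤ i ≤ j, where j ≥ 1.
Then b(j+1) = 13b(j) − 42b(j−1) = 13·(-6^j − 2·7^j) − 42·(-6^{j−1} − 2·7^{j−1}) = -(13·6 − 42)6^{j−1} − 2·(13·7 − 42)7^{j−1} = -36·6^{j−1} − 98·7^{j−1} = -6^{j+1} − 2·7^{j+1}.
Hence b(n) = -6^n − 2·7^n for every n ≥ 0, by strong induction.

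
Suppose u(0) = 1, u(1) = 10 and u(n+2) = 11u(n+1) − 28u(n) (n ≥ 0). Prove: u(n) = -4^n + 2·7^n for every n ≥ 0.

Base cases: u(0) = 1 and -4^0 + 2·7^0 = 1; u(1) = 10 and -4^1 + 2·7^1 = 10.
Assume u(i) = -4^i + 2·7^i for all 0 ≤ i ≤ j, where j ≥ 1.
Then u(j+1) = 11u(j) − 28u(j−1) = 11·(-4^j + 2·7^j) − 28·(-4^{j−1} + 2·7^{j−1}) = -(11·4 − 28)4^{j−1} + 2·(11·7 − 28)7^{j−1} = -16·4^{j−1} + 98·7^{j−1} = -4^{j+1} + 2·7^{j+1}.
This completes the inductive step, so u(n) = -4^n + 2·7^n for all n ≥ 0.

u(n) = -4^n + 2·7^n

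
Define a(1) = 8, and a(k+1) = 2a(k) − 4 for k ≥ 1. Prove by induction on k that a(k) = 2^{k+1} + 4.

Base case: a(1) = 8, and 2^{1+1} + 4 = 4 + 4 = 8.
Assume a(m) = 2^{m+1} + 4 for some m ≥ 1.
Then a(m+1) = 2a(m) − 4 = 2·(2^{m+1} + 4) − 4 = 2^{m+2} + 8 − 4 = 2^{m+2} + 4.
This completes the inductive step, so a(k) = 2^{k+1} + 4 for all k ≥ 1.

a(k) = 2^{k+1} + 4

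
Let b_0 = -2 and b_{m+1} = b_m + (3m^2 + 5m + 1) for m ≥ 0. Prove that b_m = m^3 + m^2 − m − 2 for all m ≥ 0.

Base case: b_0 = -2, and 0^3 + 0^2 − 0 − 2 = -2.
Assume b_r = r^3 + r^2 − r − 2.
Then b_{r+1} = b_r + (3r^2 + 5r + 1) = (r^3 + r^2 − r − 2) + (3r^2 + 5r + 1) = r^3 + 4r^2 + 4r − 1,
and (r+1)^3 + (r+1)^2 − (r+1) − 2 = r^3 + 4r^2 + 4r − 1.
This completes the inductive step, so b_m = m^3 + m^2 − m − 2 for all m ≥ 0.

b_m = m^3 + m^2 − m − 2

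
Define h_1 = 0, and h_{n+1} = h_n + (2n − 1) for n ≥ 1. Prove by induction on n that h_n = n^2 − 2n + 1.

Base case: h_1 = 0, and 1^2 − 2·1 + 1 = 0.
Assume h_k = k^2 − 2k + 1.
Then h_{k+1} = h_k + (2k − 1) = (k^2 − 2k + 1) + (2k − 1) = k^2,
and (k+1)^2 − 2·(k+1) + 1 = k^2.
By induction, h_n = n^2 − 2n + 1 for all n ≥ 1.

h_n = n^2 − 2n + 1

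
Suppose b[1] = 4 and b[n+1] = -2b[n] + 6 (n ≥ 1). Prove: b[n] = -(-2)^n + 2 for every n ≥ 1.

Base case: b[1] = 4, and -(-2)^1 + 2 = 2 + 2 = 4.
Assume b[j] = -(-2)^j + 2 for some j ≥ 1.
Then b[j+1] = -2b[j] + 6 = -2·(-(-2)^j + 2) + 6 = 2·(-2)^j − 4 + 6 = -(-2)^{j+1} + 2.
Hence b[n] = -(-2)^n + 2 for every n ≥ 1, by induction.

b[n] = -(-2)^n + 2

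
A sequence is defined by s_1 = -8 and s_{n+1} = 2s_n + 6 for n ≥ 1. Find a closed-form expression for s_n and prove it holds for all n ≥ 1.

Claim: s_n = -2^n − 6.

Base case: s_1 = -8, and -2^1 − 6 = -2 − 6 = -8.
Assume s_r = -2^r − 6 for some r ≥ 1.
Then s_{r+1} = 2s_r + 6 = 2·(-2^r − 6) + 6 = -2^{r+1} − 12 + 6 = -2^{r+1} − 6.
This completes the inductive step, so s_n = -2^n − 6 for all n ≥ 1.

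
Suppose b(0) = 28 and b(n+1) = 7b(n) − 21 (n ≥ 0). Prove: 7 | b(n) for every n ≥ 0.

Base case: b(0) = 28 = 7·4, so 7 | b(0).
Assume 7 | b(m), so b(m) = 7t for some integer t.
Then b(m+1) = 7b(m) − 21 = 7·(7t) − 21 = 7(7t − 3), so 7 | b(m+1).
By induction, 7 | b(n) for all n ≥ 0.

7 | b(n)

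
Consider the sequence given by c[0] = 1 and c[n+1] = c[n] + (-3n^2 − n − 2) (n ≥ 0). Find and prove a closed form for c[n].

Claim: c[n] = -n^3 + n^2 − 2n + 1.

Base case: c[0] = 1, and -0^3 + 0^2 − 2·0 + 1 = 1.
Assume c[r] = -r^3 + r^2 − 2r + 1.
Then c[r+1] = c[r] + (-3r^2 − r − 2) = (-r^3 + r^2 − 2r + 1) + (-3r^2 − r − 2) = -r^3 − 2r^2 − 3r − 1,
and -(r+1)^3 + (r+1)^2 − 2·(r+1) + 1 = -r^3 − 2r^2 − 3r − 1.
By induction, c[n] = -n^3 + n^2 − 2n + 1 for all n ≥ 0.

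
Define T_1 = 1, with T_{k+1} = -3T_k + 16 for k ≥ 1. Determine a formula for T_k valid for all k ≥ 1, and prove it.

Claim: T_k = (-3)^k + 4.

Base case: T_1 = 1, and (-3)^1 + 4 = -3 + 4 = 1.
Assume T_r = (-3)^r + 4 for some r ≥ 1.
Then T_{r+1} = -3T_r + 16 = -3·((-3)^r + 4) + 16 = -3·(-3)^r − 12 + 16 = (-3)^{r+1} + 4.
By induction, T_k = (-3)^k + 4 for all k ≥ 1.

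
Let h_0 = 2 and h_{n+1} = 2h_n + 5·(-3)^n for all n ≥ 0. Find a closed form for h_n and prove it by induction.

Claim: h_n = 3·2^n − (-3)^n.

Base case: h_0 = 2, and 3·2^0 − (-3)^0 = 3 − 1 = 2.
Assume h_m = 3·2^m − (-3)^m for some m ≥ 0.
Then h_{m+1} = 2h_m + 5·(-3)^m = 2·(3·2^m − (-3)^m) + 5·(-3)^m = 3·2^{m+1} − 2·(-3)^m + 5·(-3)^m = 3·2^{m+1} + 3·(-3)^m = 3·2^{m+1} − (-3)^{m+1}.
This completes the inductive step, so h_n = 3·2^n − (-3)^n for all n ≥ 0.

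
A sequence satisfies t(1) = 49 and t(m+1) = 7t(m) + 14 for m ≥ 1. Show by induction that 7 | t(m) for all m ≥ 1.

Base case: t(1) = 49 = 7·7, so 7 | t(1).
Assume 7 | t(r), so t(r) = 7s for some integer s.
Then t(r+1) = 7t(r) + 14 = 7·(7s) + 14 = 7(7s + 2), so 7 | t(r+1).
By induction, 7 | t(m) for all m ≥ 1.

7 | t(m)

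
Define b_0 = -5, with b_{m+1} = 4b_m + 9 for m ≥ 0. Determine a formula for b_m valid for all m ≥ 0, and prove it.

Claim: b_m = -2·4^m − 3.

Base case: b_0 = -5, and -2·4^0 − 3 = -2 − 3 = -5.
Assume b_r = -2·4^r − 3 for some r ≥ 0.
Then b_{r+1} = 4b_r + 9 = 4·(-2·4^r − 3) + 9 = -8·4^r − 12 + 9 = -2·4^{r+1} − 3.
This completes the inductive step, so b_m = -2·4^m − 3 for all m ≥ 0.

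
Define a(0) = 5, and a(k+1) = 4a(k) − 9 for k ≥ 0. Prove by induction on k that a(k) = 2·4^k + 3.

Base case: a(0) = 5, and 2·4^0 + 3 = 2 + 3 = 5.
Assume a(j) = 2·4^j + 3 for some j ≥ 0.
Then a(j+1) = 4a(j) − 9 = 4·(2·4^j + 3) − 9 = 8·4^j + 12 − 9 = 2·4^{j+1} + 3.
This completes the inductive step, so a(k) = 2·4^k + 3 for all k ≥ 0.

a(k) = 2·4^k + 3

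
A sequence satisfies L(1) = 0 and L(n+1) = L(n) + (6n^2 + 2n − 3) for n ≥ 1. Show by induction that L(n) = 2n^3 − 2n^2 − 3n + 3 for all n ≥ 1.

Base case: L(1) = 0, and 2·1^3 − 2·1^2 − 3·1 + 3 = 0.
Assume L(j) = 2j^3 − 2j^2 − 3j + 3.
Then L(j+1) = L(j) + (6j^2 + 2j − 3) = (2j^3 − 2j^2 − 3j + 3) + (6j^2 + 2j − 3) = 2j^3 + 4j^2 − j,
and 2·(j+1)^3 − 2·(j+1)^2 − 3·(j+1) + 3 = 2j^3 + 4j^2 − j.
By induction, L(n) = 2n^3 − 2n^2 − 3n + 3 for all n ≥ 1.

L(n) = 2n^3 − 2n^2 − 3n + 3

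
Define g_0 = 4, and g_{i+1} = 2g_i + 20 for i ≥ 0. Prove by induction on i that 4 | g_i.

Base case: g_0 = 4 = 4·1, so 4 | g_0.
Assume 4 | g_k, so g_k = 4t for some integer t.
Then g_{k+1} = 2g_k + 20 = 2·(4t) + 20 = 4(2t + 5), so 4 | g_{k+1}.
So the property holds for k+1, and by induction 4 | g_i for all i ≥ 0.

4 | g_i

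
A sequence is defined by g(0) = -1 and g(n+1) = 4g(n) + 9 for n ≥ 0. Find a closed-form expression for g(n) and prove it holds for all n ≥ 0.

Claim: g(n) = 2·4^n − 3.

Base case: g(0) = -1, and 2·4^0 − 3 = 2 − 3 = -1.
Assume g(j) = 2·4^j − 3 for some j ≥ 0.
Then g(j+1) = 4g(j) + 9 = 4·(2·4^j − 3) + 9 = 8·4^j − 12 + 9 = 2·4^{j+1} − 3.
Hence g(n) = 2·4^n − 3 for every n ≥ 0, by induction.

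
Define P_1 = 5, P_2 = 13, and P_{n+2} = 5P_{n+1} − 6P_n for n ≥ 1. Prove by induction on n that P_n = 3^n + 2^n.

Base cases: P_1 = 5 and 3^1 + 2^1 = 5; P_2 = 13 and 3^2 + 2^2 = 13.
Assume P_j = 3^j + 2^j for all 1 ≤ j ≤ r, where r ≥ 2.
Then P_{r+1} = 5P_r − 6P_{r−1} = 5·(3^r + 2^r) − 6·(3^{r−1} + 2^{r−1}) = (5·3 − 6)3^{r−1} + (5·2 − 6)2^{r−1} = 9·3^{r−1} + 4·2^{r−1} = 3^{r+1} + 2^{r+1}.
By strong induction, P_n = 3^n + 2^n for all n ≥ 1.

P_n = 3^n + 2^n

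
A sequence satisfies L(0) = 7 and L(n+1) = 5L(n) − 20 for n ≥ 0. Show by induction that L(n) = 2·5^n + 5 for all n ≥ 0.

Base case: L(0) = 7, and 2·5^0 + 5 = 2 + 5 = 7.
Assume L(r) = 2·5^r + 5 for some r ≥ 0.
Then L(r+1) = 5L(r) − 20 = 5·(2·5^r + 5) − 20 = 10·5^r + 25 − 20 = 2·5^{r+1} + 5.
So the formula holds for r+1, and by induction L(n) = 2·5^n + 5 for all n ≥ 0.

L(n) = 2·5^n + 5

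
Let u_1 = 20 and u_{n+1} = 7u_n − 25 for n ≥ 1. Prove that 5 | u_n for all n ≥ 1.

Base case: u_1 = 20 = 5·4, so 5 | u_1.
Assume 5 | u_r, so u_r = 5t for some integer t.
Then u_{r+1} = 7u_r − 25 = 7·(5t) − 25 = 5(7t − 5), so 5 | u_{r+1}.
This completes the inductive step, so 5 | u_n for all n ≥ 1.

5 | u_n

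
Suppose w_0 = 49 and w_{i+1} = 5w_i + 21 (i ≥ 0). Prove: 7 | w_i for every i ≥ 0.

Base case: w_0 = 49 = 7·7, so 7 | w_0.
Assume 7 | w_m, so w_m = 7t for some integer t.
Then w_{m+1} = 5w_m + 21 = 5·(7t) + 21 = 7(5t + 3), so 7 | w_{m+1}.
This completes the inductive step, so 7 | w_i for all i ≥ 0.

7 | w_i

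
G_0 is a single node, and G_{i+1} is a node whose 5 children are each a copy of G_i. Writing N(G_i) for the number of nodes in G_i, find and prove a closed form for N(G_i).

Claim: N(G_i) = (5^{i+1} − 1)/4.

Base case: N(G_0) = 1, and (5^{0+1} − 1)/4 = 1.
Assume N(G_k) = (5^{k+1} − 1)/4.
Then N(G_{k+1}) = 1 + 5N(G_k) = 1 + 5·(5^{k+1} − 1)/4 = 1 + (5^{k+2} − 5)/4 = (4 + 5^{k+2} − 5)/4 = (5^{k+2} − 1)/4.
Hence N(G_i) = (5^{i+1} − 1)/4 for every i ≥ 0, by induction.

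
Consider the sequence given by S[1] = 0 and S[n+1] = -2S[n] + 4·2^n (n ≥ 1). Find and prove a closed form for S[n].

Claim: S[n] = (-2)^n + 2^n.

Base case: S[1] = 0, and (-2)^1 + 2^1 = -2 + 2 = 0.
Assume S[r] = (-2)^r + 2^r for some r ≥ 1.
Then S[r+1] = -2S[r] + 4·2^r = -2·((-2)^r + 2^r) + 4·2^r = (-2)^{r+1} − 2·2^r + 4·2^r = (-2)^{r+1} + 2·2^r = (-2)^{r+1} + 2^{r+1}.
By induction, S[n] = (-2)^n + 2^n for all n ≥ 1.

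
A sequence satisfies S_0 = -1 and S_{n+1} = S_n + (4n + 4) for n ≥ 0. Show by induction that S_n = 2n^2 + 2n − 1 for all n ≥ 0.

Base case: S_0 = -1, and 2·0^2 + 2·0 − 1 = -1.
Assume S_m = 2m^2 + 2m − 1.
Then S_{m+1} = S_m + (4m + 4) = (2m^2 + 2m − 1) + (4m + 4) = 2m^2 + 6m + 3,
and 2·(m+1)^2 + 2·(m+1) − 1 = 2m^2 + 6m + 3.
This completes the inductive step, so S_n = 2n^2 + 2n − 1 for all n ≥ 0.

S_n = 2n^2 + 2n − 1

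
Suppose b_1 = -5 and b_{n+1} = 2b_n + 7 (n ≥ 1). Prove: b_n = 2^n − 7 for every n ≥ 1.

Base case: b_1 = -5, and 2^1 − 7 = 2 − 7 = -5.
Assume b_k = 2^k − 7 for some k ≥ 1.
Then b_{k+1} = 2b_k + 7 = 2·(2^k − 7) + 7 = 2^{k+1} − 14 + 7 = 2^{k+1} − 7.
Hence b_n = 2^n − 7 for every n ≥ 1, by induction.

b_n = 2^n − 7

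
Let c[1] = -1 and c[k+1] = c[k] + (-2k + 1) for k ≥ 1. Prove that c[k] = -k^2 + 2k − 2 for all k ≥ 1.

Base case: c[1] = -1, and -1^2 + 2·1 − 2 = -1.
Assume c[m] = -m^2 + 2m − 2.
Then c[m+1] = c[m] + (-2m + 1) = (-m^2 + 2m − 2) + (-2m + 1) = -m^2 − 1,
and -(m+1)^2 + 2·(m+1) − 2 = -m^2 − 1.
By induction, c[k] = -k^2 + 2k − 2 for all k ≥ 1.

c[k] = -k^2 + 2k − 2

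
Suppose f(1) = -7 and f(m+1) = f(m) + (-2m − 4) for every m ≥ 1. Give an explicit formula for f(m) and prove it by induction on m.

Claim: f(m) = -m^2 − 3m − 3.

Base case: f(1) = -7, and -1^2 − 3·1 − 3 = -7.
Assume f(k) = -k^2 − 3k − 3.
Then f(k+1) = f(k) + (-2k − 4) = (-k^2 − 3k − 3) + (-2k − 4) = -k^2 − 5k − 7,
and -(k+1)^2 − 3·(k+1) − 3 = -k^2 − 5k − 7.
This completes the inductive step, so f(m) = -m^2 − 3m − 3 for all m ≥ 1.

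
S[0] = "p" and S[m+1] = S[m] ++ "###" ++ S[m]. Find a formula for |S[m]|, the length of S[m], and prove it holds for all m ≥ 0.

Claim: |S[m]| = 2^{m+2} − 3.

Base case: |S[0]| = 1, and 2^{0+2} − 3 = 1.
Assume |S[k]| = 2^{k+2} − 3.
Then |S[k+1]| = |S[k]| + 3 + |S[k]| = 2|S[k]| + 3 = 2(2^{k+2} − 3) + 3 = 2^{k+3} − 6 + 3 = 2^{k+3} − 3.
This completes the inductive step, so |S[m]| = 2^{m+2} − 3 for all m ≥ 0.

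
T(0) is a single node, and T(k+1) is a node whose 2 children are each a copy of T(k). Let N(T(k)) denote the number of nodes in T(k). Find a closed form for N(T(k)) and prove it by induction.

Claim: N(T(k)) = 2^{k+1} − 1.

Base case: N(T(0)) = 1, and 2^{0+1} − 1 = 1.
Assume N(T(j)) = 2^{j+1} − 1.
Then N(T(j+1)) = 1 + 2N(T(j)) = 1 + 2(2^{j+1} − 1) = 2^{j+2} − 2 + 1 = 2^{j+2} − 1.
Hence N(T(k)) = 2^{k+1} − 1 for every k ≥ 0, by induction.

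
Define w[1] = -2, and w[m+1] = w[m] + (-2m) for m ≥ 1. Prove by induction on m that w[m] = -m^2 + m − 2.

Base case: w[1] = -2, and -1^2 + 1 − 2 = -2.
Assume w[k] = -k^2 + k − 2.
Then w[k+1] = w[k] + (-2k) = (-k^2 + k − 2) + (-2k) = -k^2 − k − 2,
and -(k+1)^2 + (k+1) − 2 = -k^2 − k − 2.
This completes the inductive step, so w[m] = -m^2 + m − 2 for all m ≥ 1.

w[m] = -m^2 + m − 2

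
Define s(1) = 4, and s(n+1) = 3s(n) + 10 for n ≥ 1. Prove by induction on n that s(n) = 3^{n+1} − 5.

Base case: s(1) = 4, and 3^{1+1} − 5 = 9 − 5 = 4.
Assume s(m) = 3^{m+1} − 5 for some m ≥ 1.
Then s(m+1) = 3s(m) + 10 = 3·(3^{m+1} − 5) + 10 = 3^{m+2} − 15 + 10 = 3^{m+2} − 5.
By induction, s(n) = 3^{n+1} − 5 for all n ≥ 1.

s(n) = 3^{n+1} − 5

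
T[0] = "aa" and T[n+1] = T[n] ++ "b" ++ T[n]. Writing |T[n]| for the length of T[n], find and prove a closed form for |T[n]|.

Claim: |T[n]| = 3·2^n − 1.

Base case: |T[0]| = 2, and 3·2^0 − 1 = 2.
Assume |T[k]| = 3·2^k − 1.
Then |T[k+1]| = |T[k]| + 1 + |T[k]| = 2|T[k]| + 1 = 2(3·2^k − 1) + 1 = 3·2^{k+1} − 2 + 1 = 3·2^{k+1} − 1.
This completes the inductive step, so |T[n]| = 3·2^n − 1 for all n ≥ 0.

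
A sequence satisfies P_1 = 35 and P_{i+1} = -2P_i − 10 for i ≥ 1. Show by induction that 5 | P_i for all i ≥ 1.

Base case: P_1 = 35 = 5·7, so 5 | P_1.
Assume 5 | P_r, so P_r = 5t for some integer t.
Then P_{r+1} = -2P_r − 10 = -2·(5t) − 10 = 5(-2t − 2), so 5 | P_{r+1}.
This completes the inductive step, so 5 | P_i for all i ≥ 1.

5 | P_i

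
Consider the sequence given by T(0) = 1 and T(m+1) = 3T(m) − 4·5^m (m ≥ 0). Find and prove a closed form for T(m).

Claim: T(m) = 3·3^m − 2·5^m.

Base case: T(0) = 1, and 3·3^0 − 2·5^0 = 3 − 2 = 1.
Assume T(j) = 3·3^j − 2·5^j for some j ≥ 0.
Then T(j+1) = 3T(j) − 4·5^j = 3·(3·3^j − 2·5^j) − 4·5^j = 3·3^{j+1} − 6·5^j − 4·5^j = 3·3^{j+1} − 10·5^j = 3·3^{j+1} − 2·5^{j+1}.
This completes the inductive step, so T(m) = 3·3^m − 2·5^m for all m ≥ 0.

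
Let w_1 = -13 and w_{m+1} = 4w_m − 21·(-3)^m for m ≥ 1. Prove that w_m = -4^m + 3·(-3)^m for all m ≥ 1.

Base case: w_1 = -13, and -4^1 + 3·(-3)^1 = -4 − 9 = -13.
Assume w_r = -4^r + 3·(-3)^r for some r ≥ 1.
Then w_{r+1} = 4w_r − 21·(-3)^r = 4·(-4^r + 3·(-3)^r) − 21·(-3)^r = -4^{r+1} + 12·(-3)^r − 21·(-3)^r = -4^{r+1} − 9·(-3)^r = -4^{r+1} + 3·(-3)^{r+1}.
By induction, w_m = -4^m + 3·(-3)^m for all m ≥ 1.

w_m = -4^m + 3·(-3)^m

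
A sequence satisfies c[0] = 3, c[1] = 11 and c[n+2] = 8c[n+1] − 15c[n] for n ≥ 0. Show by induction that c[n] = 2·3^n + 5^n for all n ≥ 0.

Base cases: c[0] = 3 and 2·3^0 + 5^0 = 3; c[1] = 11 and 2·3^1 + 5^1 = 11.
Assume c[j] = 2·3^j + 5^j for all 0 ≤ j ≤ r, where r ≥ 1.
Then c[r+1] = 8c[r] − 15c[r−1] = 8·(2·3^r + 5^r) − 15·(2·3^{r−1} + 5^{r−1}) = 2·(8·3 − 15)3^{r−1} + (8·5 − 15)5^{r−1} = 18·3^{r−1} + 25·5^{r−1} = 2·3^{r+1} + 5^{r+1}.
Hence c[n] = 2·3^n + 5^n for every n ≥ 0, by strong induction.

c[n] = 2·3^n + 5^n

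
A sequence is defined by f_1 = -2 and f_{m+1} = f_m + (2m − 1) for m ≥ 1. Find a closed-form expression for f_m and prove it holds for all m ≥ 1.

Claim: f_m = m^2 − 2m − 1.

Base case: f_1 = -2, and 1^2 − 2·1 − 1 = -2.
Assume f_r = r^2 − 2r − 1.
Then f_{r+1} = f_r + (2r − 1) = (r^2 − 2r − 1) + (2r − 1) = r^2 − 2,
and (r+1)^2 − 2·(r+1) − 1 = r^2 − 2.
This completes the inductive step, so f_m = m^2 − 2m − 1 for all m ≥ 1.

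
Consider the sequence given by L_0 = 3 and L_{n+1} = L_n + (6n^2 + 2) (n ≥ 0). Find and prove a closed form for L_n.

Claim: L_n = 2n^3 − 3n^2 + 3n + 3.

Base case: L_0 = 3, and 2·0^3 − 3·0^2 + 3·0 + 3 = 3.
Assume L_k = 2k^3 − 3k^2 + 3k + 3.
Then L_{k+1} = L_k + (6k^2 + 2) = (2k^3 − 3k^2 + 3k + 3) + (6k^2 + 2) = 2k^3 + 3k^2 + 3k + 5,
and 2·(k+1)^3 − 3·(k+1)^2 + 3·(k+1) + 3 = 2k^3 + 3k^2 + 3k + 5.
By induction, L_n = 2n^3 − 3n^2 + 3n + 3 for all n ≥ 0.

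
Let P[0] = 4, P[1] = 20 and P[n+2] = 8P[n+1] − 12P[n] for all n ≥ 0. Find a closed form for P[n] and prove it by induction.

Claim: P[n] = 3·6^n + 2^n.

Base cases: P[0] = 4 and 3·6^0 + 2^0 = 4; P[1] = 20 and 3·6^1 + 2^1 = 20.
Assume P[j] = 3·6^j + 2^j for all 0 ≤ j ≤ r, where r ≥ 1.
Then P[r+1] = 8P[r] − 12P[r−1] = 8·(3·6^r + 2^r) − 12·(3·6^{r−1} + 2^{r−1}) = 3·(8·6 − 12)6^{r−1} + (8·2 − 12)2^{r−1} = 108·6^{r−1} + 4·2^{r−1} = 3·6^{r+1} + 2^{r+1}.
Hence P[n] = 3·6^n + 2^n for every n ≥ 0, by strong induction.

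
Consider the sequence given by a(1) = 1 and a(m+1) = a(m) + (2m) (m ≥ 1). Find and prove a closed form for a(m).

Claim: a(m) = m^2 − m + 1.

Base case: a(1) = 1, and 1^2 − 1 + 1 = 1.
Assume a(j) = j^2 − j + 1.
Then a(j+1) = a(j) + (2j) = (j^2 − j + 1) + (2j) = j^2 + j + 1,
and (j+1)^2 − (j+1) + 1 = j^2 + j + 1.
Hence a(m) = m^2 − m + 1 for every m ≥ 1, by induction.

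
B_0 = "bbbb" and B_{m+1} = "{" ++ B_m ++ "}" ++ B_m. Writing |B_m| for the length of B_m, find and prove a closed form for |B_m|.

Claim: |B_m| = 6·2^m − 2.

Base case: |B_0| = 4, and 6·2^0 − 2 = 4.
Assume |B_j| = 6·2^j − 2.
Then |B_{j+1}| = 1 + |B_j| + 1 + |B_j| = 2|B_j| + 2 = 2(6·2^j − 2) + 2 = 6·2^{j+1} − 4 + 2 = 6·2^{j+1} − 2.
By induction, |B_m| = 6·2^m − 2 for all m ≥ 0.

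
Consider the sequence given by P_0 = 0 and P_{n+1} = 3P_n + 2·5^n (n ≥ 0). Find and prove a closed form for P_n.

Claim: P_n = -3^n + 5^n.

Base case: P_0 = 0, and -3^0 + 5^0 = -1 + 1 = 0.
Assume P_k = -3^k + 5^k for some k ≥ 0.
Then P_{k+1} = 3P_k + 2·5^k = 3·(-3^k + 5^k) + 2·5^k = -3^{k+1} + 3·5^k + 2·5^k = -3^{k+1} + 5·5^k = -3^{k+1} + 5^{k+1}.
Hence P_n = -3^n + 5^n for every n ≥ 0, by induction.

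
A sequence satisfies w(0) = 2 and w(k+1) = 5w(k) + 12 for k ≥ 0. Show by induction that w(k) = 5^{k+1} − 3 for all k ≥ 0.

Base case: w(0) = 2, and 5^{0+1} − 3 = 5 − 3 = 2.
Assume w(r) = 5^{r+1} − 3 for some r ≥ 0.
Then w(r+1) = 5w(r) + 12 = 5·(5^{r+1} − 3) + 12 = 5^{r+2} − 15 + 12 = 5^{r+2} − 3.
By induction, w(k) = 5^{k+1} − 3 for all k ≥ 0.

w(k) = 5^{k+1} − 3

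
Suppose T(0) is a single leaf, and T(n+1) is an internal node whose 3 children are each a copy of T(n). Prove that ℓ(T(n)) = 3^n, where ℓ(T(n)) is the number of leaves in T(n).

Base case: ℓ(T(0)) = 1, and 3^0 = 1.
Assume ℓ(T(m)) = 3^m.
Then ℓ(T(m+1)) = 3·ℓ(T(m)) = 3·3^m = 3^{m+1}.
Hence ℓ(T(n)) = 3^n for every n ≥ 0, by induction.

ℓ(T(n)) = 3^n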